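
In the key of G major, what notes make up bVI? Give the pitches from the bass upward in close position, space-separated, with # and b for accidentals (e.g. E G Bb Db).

bVI is a major triad on the lowered sixth degree, borrowed from the parallel minor. In G major that root is Eb.
So the chord is Eb-G-Bb.

Eb G Bb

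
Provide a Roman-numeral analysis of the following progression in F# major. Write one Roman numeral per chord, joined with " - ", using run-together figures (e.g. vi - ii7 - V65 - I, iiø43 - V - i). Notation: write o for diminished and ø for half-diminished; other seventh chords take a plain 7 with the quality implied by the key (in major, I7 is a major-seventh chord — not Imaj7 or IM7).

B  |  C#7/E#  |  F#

IV - V65 - I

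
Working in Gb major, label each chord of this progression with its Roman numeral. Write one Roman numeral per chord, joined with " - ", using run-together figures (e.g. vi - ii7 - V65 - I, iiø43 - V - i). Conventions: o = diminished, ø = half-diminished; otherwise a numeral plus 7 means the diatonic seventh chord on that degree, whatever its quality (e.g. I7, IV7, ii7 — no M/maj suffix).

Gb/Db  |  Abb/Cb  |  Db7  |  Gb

I64 - bII6 - V7 - I

Gb/Db: root Gb is the tonic; major triad there is I64.
Abb/Cb: Abb with this quality isn't in the key; a major triad on b2 is the Neapolitan sixth, bII6 (third, Cb, in the bass — hence the 6).
Db7 has root Db, degree 5 in Gb major, so V7.
Gb has root Gb, degree 1 in Gb major, so I.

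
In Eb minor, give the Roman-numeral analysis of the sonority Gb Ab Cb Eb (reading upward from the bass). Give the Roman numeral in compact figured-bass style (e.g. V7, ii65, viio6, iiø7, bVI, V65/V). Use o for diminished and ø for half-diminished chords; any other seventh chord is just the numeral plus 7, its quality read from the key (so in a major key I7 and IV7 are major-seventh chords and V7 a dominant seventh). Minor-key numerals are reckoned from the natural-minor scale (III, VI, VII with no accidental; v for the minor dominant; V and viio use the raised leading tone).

Stacked in thirds the chord is Ab-Cb-Eb-Gb: a minor seventh chord on Ab.
In Eb minor, Ab is the subdominant; the diatonic minor seventh chord there is iv7.
With Gb in the bass the chord is in third inversion, so the figured bass is 42.

iv42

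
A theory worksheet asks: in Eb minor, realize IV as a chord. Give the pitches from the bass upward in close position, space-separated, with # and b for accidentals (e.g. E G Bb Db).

Ab C Eb

IV is the major subdominant, borrowed from the parallel major. In Eb minor that root is Ab.
So the chord is Ab-C-Eb, a major triad.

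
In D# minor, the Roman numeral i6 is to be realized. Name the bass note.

i in D# minor has root D#; the chord is D#-F#-A#.
The figure 6 means first inversion — the third is in the bass.

F#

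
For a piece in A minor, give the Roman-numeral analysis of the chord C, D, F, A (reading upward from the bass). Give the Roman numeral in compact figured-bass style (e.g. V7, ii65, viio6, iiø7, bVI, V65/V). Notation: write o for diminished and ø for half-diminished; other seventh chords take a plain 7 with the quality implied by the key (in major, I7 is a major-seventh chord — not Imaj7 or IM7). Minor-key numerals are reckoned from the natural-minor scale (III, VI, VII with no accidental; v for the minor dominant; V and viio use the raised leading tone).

Stacked in thirds the chord is D-F-A-C: a minor seventh chord on D.
In A minor, D is the subdominant; the diatonic minor seventh chord there is iv7.
With C in the bass the chord is in third inversion, so the figured bass is 42.

iv42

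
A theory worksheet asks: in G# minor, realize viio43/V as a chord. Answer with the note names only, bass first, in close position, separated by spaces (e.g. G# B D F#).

The slash marks an applied leading-tone chord: viio of V. In G# minor, V is D#, so the leading tone to it is C##, a half step below.
Building a fully diminished seventh chord on C## gives C##-E#-G#-B.
With the 43 figure the chord is in second inversion; from the bass G# upward in close position it reads G#-B-C##-E#.

G# B C## E#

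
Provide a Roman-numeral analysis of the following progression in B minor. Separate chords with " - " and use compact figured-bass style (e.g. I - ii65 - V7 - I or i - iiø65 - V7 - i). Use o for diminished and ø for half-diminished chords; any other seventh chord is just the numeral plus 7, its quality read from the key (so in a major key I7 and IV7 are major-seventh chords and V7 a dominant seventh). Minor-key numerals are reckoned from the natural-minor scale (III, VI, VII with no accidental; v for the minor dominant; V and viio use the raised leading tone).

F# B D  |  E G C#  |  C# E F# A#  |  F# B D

F#-B-D has root B, degree 1 in B minor, so i64.
E-G-C#: diminished triad on C# = scale degree 2 → iio6.
C#-E-F#-A# has root F#, degree 5 in B minor, so V43.
F#-B-D: root B is the tonic; minor triad there is i64.

i64 - iio6 - V43 - i64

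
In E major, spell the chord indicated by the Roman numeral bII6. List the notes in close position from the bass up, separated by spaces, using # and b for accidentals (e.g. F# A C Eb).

Scale degree 2 in E major is F#; lowering it a half step gives F. bII6 is the Neapolitan sixth — a major triad on the lowered second degree, here in its customary first inversion.
So the chord is F-A-C.
With the 6 figure the chord is in first inversion; from the bass A upward in close position it reads A-C-F.

A C F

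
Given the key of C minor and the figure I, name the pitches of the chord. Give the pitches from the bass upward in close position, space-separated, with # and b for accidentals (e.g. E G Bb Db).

I is the major tonic (Picardy third), borrowed from the parallel major. In C minor that root is C.
So the chord is C-E-G.

C E G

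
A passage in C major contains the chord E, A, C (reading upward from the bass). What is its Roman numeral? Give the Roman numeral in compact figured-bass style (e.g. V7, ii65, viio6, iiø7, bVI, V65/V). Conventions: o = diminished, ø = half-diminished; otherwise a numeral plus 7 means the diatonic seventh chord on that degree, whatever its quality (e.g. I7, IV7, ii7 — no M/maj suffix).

vi64

The pitches A-C-E form a minor triad rooted on A.
In C major, A is the submediant; the diatonic minor triad there is vi.
With E in the bass the chord is in second inversion, so the figured bass is 64.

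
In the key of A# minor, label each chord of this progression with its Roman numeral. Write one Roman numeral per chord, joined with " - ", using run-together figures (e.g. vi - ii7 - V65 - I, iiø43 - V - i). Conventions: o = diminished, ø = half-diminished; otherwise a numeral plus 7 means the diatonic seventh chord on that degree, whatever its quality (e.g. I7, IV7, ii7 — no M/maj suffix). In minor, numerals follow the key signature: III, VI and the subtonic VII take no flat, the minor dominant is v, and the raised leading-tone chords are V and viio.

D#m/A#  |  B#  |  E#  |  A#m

D#m/A# has root D#, degree 4 in A# minor, so iv64.
B# is the secondary dominant of V (major triad on B#): V/V.
E# has root E#, degree 5 in A# minor, so V.
A#m: minor triad on A# = scale degree 1 → i.

iv64 - V/V - V - i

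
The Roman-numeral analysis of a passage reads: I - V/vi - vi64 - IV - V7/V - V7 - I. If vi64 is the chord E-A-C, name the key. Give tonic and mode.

C major

The chord Am/E is a minor triad rooted on A; its label is vi64.
Counting down 5 scale steps from A places the tonic on C; a minor triad on degree 6 is diatonic only in major.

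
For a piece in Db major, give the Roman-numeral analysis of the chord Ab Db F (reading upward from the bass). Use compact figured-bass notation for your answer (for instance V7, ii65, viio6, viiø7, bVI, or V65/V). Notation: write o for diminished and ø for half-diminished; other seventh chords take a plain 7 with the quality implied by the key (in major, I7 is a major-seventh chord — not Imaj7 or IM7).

Stacked in thirds the chord is Db-F-Ab: a major triad on Db.
Db is scale degree 1 in Db major, and a major triad on that degree is written I.
With Ab in the bass the chord is in second inversion, so the figured bass is 64.

I64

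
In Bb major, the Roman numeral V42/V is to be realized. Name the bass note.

Bb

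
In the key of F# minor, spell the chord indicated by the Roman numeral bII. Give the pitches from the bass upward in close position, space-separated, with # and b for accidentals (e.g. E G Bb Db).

Scale degree 2 in F# minor is G#; lowering it a half step gives G. bII is the Neapolitan chord — a major triad on the lowered second degree.
So the chord is G-B-D.

G B D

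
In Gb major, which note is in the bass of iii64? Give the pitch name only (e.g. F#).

iii in Gb major has root Bb; the chord is Bb-Db-F.
The figure 64 means second inversion — the fifth is in the bass.

F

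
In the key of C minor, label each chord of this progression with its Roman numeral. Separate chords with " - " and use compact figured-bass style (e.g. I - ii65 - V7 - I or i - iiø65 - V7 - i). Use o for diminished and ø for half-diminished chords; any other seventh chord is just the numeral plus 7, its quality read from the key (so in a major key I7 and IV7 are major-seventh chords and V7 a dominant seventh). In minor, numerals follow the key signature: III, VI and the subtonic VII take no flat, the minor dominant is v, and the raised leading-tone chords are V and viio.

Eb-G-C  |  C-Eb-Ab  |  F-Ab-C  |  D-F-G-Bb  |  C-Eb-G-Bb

Eb-G-C: root C is the tonic; minor triad there is i6.
C-Eb-Ab: root Ab is the submediant; major triad there is VI6.
F-Ab-C: minor triad on F = scale degree 4 → iv.
D-F-G-Bb has root G, degree 5 in C minor, so v43.
C-Eb-G-Bb has root C, degree 1 in C minor, so i7.

i6 - VI6 - iv - v43 - i7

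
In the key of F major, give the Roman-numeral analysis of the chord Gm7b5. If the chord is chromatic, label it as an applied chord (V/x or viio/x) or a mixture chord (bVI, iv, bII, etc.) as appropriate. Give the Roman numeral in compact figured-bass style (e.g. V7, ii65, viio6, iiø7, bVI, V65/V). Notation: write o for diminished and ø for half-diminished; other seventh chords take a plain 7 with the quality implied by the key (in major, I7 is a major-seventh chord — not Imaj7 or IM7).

Stacked in thirds the chord is G-Bb-Db-F: a half-diminished seventh chord on G.
G is the second degree of F major. This is the half-diminished supertonic seventh, borrowed from the parallel minor.

iiø7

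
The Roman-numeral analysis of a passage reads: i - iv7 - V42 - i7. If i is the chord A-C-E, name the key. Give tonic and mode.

A minor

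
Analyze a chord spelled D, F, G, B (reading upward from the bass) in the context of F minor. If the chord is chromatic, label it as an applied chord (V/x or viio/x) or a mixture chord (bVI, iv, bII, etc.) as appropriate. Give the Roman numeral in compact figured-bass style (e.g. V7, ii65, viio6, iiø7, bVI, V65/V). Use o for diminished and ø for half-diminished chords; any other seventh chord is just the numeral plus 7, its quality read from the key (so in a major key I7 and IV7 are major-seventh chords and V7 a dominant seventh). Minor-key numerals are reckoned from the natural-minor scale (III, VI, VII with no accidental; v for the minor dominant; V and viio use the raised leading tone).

Stacked in thirds the chord is G-B-D-F: a dominant seventh chord on G.
G is not a diatonic chord root with this quality in F minor, but it lies a perfect fifth above C (V), so the chord functions as an applied dominant of V.
With D in the bass the chord is in second inversion, so the figured bass is 43.

V43/V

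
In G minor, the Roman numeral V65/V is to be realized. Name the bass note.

C#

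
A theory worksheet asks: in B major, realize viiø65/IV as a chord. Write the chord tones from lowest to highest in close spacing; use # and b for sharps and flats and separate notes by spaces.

The slash marks an applied leading-tone chord: viio of IV. In B major, IV is E, so the leading tone to it is D#, a half step below.
Building a half-diminished seventh chord on D# gives D#-F#-A-C#.
The figured bass 65 indicates first inversion, placing the third (F#) in the bass: F#-A-C#-D#.

F# A C# D#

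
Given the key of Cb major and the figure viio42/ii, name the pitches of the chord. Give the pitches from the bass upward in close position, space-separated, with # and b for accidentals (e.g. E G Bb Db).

Bbb C Eb Gb

The slash marks an applied leading-tone chord: viio of ii. In Cb major, ii is Db, so the leading tone to it is C, a half step below.
Building a fully diminished seventh chord on C gives C-Eb-Gb-Bbb.
With the 42 figure the chord is in third inversion; from the bass Bbb upward in close position it reads Bbb-C-Eb-Gb.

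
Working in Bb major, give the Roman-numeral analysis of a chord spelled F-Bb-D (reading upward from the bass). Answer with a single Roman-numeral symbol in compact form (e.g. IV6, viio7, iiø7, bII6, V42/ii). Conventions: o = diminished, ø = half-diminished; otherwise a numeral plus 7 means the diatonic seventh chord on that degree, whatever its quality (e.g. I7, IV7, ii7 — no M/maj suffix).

I64

The pitches Bb-D-F form a major triad rooted on Bb.
In Bb major, Bb is the tonic; the diatonic major triad there is I.
With F in the bass the chord is in second inversion, so the figured bass is 64.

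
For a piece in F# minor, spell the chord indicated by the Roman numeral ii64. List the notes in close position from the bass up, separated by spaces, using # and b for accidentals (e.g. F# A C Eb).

ii64 is the minor supertonic, borrowed from the parallel major (the Dorian ii). In F# minor that root is G#.
So the chord is G#-B-D#, a minor triad.
With the 64 figure the chord is in second inversion; from the bass D# upward in close position it reads D#-G#-B.

D# G# B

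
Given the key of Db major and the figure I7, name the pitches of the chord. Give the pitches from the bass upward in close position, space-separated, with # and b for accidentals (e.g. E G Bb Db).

The numeral's case and figure indicate a major seventh chord. In Db major its root, the tonic, is Db.
Stacking thirds from Db gives Db-F-Ab-C.

Db F Ab C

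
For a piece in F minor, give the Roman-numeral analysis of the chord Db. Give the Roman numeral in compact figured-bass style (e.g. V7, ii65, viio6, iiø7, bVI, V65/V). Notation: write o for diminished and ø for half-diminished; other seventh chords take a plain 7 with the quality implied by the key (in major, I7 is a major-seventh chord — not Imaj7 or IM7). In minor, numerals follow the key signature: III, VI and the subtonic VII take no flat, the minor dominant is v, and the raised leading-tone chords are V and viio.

VI

Stacked in thirds the chord is Db-F-Ab: a major triad on Db.
In F minor, Db is the submediant; the diatonic major triad there is VI.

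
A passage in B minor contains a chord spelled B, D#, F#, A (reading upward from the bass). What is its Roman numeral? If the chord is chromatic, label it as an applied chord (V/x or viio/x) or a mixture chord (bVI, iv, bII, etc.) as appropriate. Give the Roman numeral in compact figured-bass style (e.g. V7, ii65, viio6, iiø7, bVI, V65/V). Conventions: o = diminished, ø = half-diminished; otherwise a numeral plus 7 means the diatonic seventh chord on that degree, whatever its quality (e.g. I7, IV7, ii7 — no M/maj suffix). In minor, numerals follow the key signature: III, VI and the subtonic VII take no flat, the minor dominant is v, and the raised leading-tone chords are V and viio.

Stacked in thirds the chord is B-D#-F#-A: a dominant seventh chord on B.
B is not a diatonic chord root with this quality in B minor, but it lies a perfect fifth above E (iv), so the chord functions as an applied dominant of iv.

V7/iv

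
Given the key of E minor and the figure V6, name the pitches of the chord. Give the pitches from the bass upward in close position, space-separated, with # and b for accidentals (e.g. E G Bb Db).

D# F# B

In E minor, scale degree 5 is B. The dominant is major (leading tone raised), so V is a major triad.
Stacking thirds from B gives B-D#-F#.
With the 6 figure the chord is in first inversion; from the bass D# upward in close position it reads D#-F#-B.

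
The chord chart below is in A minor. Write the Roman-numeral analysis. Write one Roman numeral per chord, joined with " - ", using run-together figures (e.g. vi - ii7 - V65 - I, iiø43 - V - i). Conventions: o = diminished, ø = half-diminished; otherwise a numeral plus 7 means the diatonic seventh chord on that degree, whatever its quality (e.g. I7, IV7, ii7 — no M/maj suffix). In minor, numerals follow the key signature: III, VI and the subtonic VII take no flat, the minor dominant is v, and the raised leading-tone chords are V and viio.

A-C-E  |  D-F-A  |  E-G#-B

i - iv - V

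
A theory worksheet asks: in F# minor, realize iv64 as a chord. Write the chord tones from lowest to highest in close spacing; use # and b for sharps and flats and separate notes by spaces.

The numeral's case and figure indicate a minor triad. In F# minor its root, the fourth degree, is B.
That chord is spelled B-D-F#.
The figured bass 64 indicates second inversion, placing the fifth (F#) in the bass: F#-B-D.

F# B D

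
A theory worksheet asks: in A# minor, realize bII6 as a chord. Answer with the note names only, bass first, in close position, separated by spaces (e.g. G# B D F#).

Scale degree 2 in A# minor is B#; lowering it a half step gives B. bII6 is the Neapolitan sixth — a major triad on the lowered second degree, here in its customary first inversion.
So the chord is B-D#-F#, a major triad.
The figured bass 6 indicates first inversion, placing the third (D#) in the bass: D#-F#-B.

D# F# B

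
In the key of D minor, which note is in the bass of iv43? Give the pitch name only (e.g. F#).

iv in D minor has root G; the chord is G-Bb-D-F.
The figure 43 means second inversion — the fifth is in the bass.

D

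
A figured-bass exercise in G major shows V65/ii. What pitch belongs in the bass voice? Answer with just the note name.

The applied chord V65/ii is rooted on E: E-G#-B-D.
The figure 65 means first inversion — the third is in the bass.

G#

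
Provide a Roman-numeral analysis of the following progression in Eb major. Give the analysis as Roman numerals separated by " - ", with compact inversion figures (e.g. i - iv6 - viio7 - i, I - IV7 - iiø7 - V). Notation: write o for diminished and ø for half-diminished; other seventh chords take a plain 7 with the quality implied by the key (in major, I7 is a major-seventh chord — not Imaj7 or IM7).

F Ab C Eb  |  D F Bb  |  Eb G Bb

ii7 - V6 - I

F-Ab-C-Eb: root F is the supertonic; minor seventh chord there is ii7.
D-F-Bb: major triad on Bb = scale degree 5 → V6.
Eb-G-Bb has root Eb, degree 1 in Eb major, so I.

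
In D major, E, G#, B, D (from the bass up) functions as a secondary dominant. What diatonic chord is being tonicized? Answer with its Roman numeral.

The chord is a dominant seventh chord on E.
A dominant resolves down a perfect fifth: E → A. In D major, A is scale degree 5, i.e. V.

V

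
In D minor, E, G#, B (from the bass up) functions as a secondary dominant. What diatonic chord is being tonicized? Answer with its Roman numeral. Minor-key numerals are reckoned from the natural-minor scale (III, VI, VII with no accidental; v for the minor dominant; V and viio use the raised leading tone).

V

The chord is a major triad on E.
A dominant resolves down a perfect fifth: E → A. In D minor, A is scale degree 5, i.e. V.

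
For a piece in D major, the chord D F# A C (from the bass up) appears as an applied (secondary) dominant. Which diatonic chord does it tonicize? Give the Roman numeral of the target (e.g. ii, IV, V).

IV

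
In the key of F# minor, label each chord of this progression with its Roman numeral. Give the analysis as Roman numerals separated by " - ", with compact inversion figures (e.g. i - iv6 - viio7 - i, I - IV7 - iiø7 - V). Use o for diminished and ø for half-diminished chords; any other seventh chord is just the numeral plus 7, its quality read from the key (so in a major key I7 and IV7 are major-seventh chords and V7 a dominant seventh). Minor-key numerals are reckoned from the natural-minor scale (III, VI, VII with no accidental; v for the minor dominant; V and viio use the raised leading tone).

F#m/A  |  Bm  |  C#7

F#m/A: root F# is the tonic; minor triad there is i6.
Bm: root B is the subdominant; minor triad there is iv.
C#7 has root C#, degree 5 in F# minor, so V7.

i6 - iv - V7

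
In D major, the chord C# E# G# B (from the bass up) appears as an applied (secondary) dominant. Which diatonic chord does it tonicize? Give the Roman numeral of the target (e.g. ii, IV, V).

The chord is a dominant seventh chord on C#.
A dominant resolves down a perfect fifth: C# → F#. In D major, F# is scale degree 3, i.e. iii.

iii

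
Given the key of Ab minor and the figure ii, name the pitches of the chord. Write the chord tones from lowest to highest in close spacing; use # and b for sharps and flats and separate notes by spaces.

Bb Db F

ii is the minor supertonic, borrowed from the parallel major (the Dorian ii). In Ab minor that root is Bb.
So the chord is Bb-Db-F.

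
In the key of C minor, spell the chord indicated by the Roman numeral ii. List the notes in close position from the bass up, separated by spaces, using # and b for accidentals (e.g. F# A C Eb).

ii is the minor supertonic, borrowed from the parallel major (the Dorian ii). In C minor that root is D.
So the chord is D-F-A, a minor triad.

D F A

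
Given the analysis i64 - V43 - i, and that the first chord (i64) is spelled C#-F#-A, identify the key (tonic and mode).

F# minor

The chord F#m/C# is a minor triad rooted on F#; its label is i64.
If F# is scale degree 1 and the mode makes that degree carry a minor triad, the tonic is F# and the mode is minor.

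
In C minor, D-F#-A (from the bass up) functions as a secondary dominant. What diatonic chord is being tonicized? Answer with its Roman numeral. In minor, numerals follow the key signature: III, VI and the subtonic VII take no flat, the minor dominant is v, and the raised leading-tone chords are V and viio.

The chord is a major triad on D.
A dominant resolves down a perfect fifth: D → G. In C minor, G is scale degree 5, i.e. V.

V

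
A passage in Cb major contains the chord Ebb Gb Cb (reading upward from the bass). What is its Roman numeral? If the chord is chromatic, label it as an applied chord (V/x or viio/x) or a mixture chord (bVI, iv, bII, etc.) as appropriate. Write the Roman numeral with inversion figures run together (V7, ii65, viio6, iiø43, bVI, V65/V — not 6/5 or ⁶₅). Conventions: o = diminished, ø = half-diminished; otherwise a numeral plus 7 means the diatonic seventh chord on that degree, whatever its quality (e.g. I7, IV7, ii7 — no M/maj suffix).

The pitches Cb-Ebb-Gb form a minor triad rooted on Cb.
Cb is the first degree of Cb major. This is the minor tonic, borrowed from the parallel minor.
With Ebb in the bass the chord is in first inversion, so the figured bass is 6.

i6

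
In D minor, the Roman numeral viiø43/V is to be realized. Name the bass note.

The applied chord viiø43/V is rooted on G#: G#-B-D-F#.
The figure 43 means second inversion — the fifth is in the bass.

D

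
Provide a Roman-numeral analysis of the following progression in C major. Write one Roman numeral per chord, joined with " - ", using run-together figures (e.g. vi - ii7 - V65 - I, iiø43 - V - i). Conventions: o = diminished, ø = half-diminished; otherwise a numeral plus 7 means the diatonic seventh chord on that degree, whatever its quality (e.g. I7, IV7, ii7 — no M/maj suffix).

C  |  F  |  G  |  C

C: major triad on C = scale degree 1 → I.
F: major triad on F = scale degree 4 → IV.
G: major triad on G = scale degree 5 → V.
C: root C is the tonic; major triad there is I.

I - IV - V - I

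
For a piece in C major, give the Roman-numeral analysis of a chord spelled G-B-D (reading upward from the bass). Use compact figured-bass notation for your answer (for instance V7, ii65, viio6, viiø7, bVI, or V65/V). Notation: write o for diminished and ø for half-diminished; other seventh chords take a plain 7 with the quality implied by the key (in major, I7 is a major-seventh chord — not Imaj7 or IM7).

Stacked in thirds the chord is G-B-D: a major triad on G.
G is scale degree 5 in C major, and a major triad on that degree is written V.

V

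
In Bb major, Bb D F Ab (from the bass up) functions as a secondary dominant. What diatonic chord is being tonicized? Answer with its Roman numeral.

IV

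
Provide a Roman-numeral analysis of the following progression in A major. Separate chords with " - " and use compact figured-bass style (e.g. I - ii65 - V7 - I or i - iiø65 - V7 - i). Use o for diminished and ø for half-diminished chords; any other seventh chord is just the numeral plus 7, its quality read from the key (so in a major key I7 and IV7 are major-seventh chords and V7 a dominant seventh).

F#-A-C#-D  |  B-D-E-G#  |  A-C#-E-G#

IV65 - V43 - I7

F#-A-C#-D has root D, degree 4 in A major, so IV65.
B-D-E-G#: root E is the dominant; dominant seventh chord there is V43.
A-C#-E-G# has root A, degree 1 in A major, so I7.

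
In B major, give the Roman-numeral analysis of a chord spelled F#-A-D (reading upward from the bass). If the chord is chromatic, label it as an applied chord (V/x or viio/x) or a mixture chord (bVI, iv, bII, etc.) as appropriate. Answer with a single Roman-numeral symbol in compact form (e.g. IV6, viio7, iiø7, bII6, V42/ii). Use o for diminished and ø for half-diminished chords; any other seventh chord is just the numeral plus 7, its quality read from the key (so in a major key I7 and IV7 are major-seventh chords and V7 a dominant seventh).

bIII6

The pitches D-F#-A form a major triad rooted on D.
D is the lowered third degree of B major (diatonic 3 would be D#). This is a major triad on the lowered third degree, borrowed from the parallel minor.
With F# in the bass the chord is in first inversion, so the figured bass is 6.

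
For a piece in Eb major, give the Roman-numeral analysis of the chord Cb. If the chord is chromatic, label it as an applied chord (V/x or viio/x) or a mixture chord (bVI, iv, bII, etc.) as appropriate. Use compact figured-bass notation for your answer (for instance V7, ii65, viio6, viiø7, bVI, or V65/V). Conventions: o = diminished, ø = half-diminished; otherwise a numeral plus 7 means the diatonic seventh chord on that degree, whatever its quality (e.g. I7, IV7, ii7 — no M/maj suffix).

bVI

Stacked in thirds the chord is Cb-Eb-Gb: a major triad on Cb.
Cb is the lowered sixth degree of Eb major (diatonic 6 would be C). This is a major triad on the lowered sixth degree, borrowed from the parallel minor.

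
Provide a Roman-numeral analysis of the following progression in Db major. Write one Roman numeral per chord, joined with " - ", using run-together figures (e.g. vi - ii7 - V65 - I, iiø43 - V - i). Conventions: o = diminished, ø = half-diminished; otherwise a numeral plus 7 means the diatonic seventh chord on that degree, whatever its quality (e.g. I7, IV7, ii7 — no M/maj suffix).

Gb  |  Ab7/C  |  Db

IV - V65 - I

Gb: major triad on Gb = scale degree 4 → IV.
Ab7/C: dominant seventh chord on Ab = scale degree 5 → V65.
Db has root Db, degree 1 in Db major, so I.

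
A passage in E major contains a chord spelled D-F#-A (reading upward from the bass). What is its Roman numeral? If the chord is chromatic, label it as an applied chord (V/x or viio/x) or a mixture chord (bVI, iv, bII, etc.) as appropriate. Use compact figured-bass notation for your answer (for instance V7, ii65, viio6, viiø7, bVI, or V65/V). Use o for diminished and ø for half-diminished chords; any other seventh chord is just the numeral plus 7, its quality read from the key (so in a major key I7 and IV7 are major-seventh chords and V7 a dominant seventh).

bVII

Stacked in thirds the chord is D-F#-A: a major triad on D.
D is the lowered seventh degree of E major (diatonic 7 would be D#). This is a major triad on the lowered seventh degree (the subtonic), borrowed from the parallel minor.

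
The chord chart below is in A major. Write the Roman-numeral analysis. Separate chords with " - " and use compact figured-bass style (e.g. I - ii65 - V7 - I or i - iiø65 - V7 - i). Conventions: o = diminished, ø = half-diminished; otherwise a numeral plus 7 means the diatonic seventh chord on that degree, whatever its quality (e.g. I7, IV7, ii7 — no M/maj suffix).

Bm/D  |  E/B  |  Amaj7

Bm/D has root B, degree 2 in A major, so ii6.
E/B: root E is the dominant; major triad there is V64.
Amaj7: root A is the tonic; major seventh chord there is I7.

ii6 - V64 - I7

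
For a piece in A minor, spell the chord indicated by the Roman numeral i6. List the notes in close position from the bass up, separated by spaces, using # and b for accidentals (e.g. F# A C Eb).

C E A

In A minor, scale degree 1 is A, and the diatonic chord built there is a minor triad.
Stacking thirds from A gives A-C-E.
With the 6 figure the chord is in first inversion; from the bass C upward in close position it reads C-E-A.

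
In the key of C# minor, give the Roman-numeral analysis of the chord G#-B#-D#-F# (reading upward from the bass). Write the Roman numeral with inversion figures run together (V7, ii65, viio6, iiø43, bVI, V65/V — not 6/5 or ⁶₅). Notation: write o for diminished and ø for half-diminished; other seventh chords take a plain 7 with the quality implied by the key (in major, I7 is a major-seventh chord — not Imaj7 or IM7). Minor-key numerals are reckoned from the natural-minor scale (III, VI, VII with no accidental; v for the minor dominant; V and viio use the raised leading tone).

V7

Stacked in thirds the chord is G#-B#-D#-F#: a dominant seventh chord on G#.
G# is scale degree 5 in C# minor, and a dominant seventh chord on that degree is written V7.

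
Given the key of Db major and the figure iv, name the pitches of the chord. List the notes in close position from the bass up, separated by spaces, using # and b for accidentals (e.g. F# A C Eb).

Gb Bbb Db

iv is the minor subdominant, borrowed from the parallel minor. In Db major that root is Gb.
So the chord is Gb-Bbb-Db, a minor triad.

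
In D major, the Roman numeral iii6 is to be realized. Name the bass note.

iii in D major has root F#; the chord is F#-A-C#.
The figure 6 means first inversion — the third is in the bass.

A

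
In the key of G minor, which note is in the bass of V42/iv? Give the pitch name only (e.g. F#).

The applied chord V42/iv is rooted on G: G-B-D-F.
The figure 42 means third inversion — the seventh is in the bass.

F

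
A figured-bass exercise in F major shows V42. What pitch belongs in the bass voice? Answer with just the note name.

Bb

V in F major has root C; the chord is C-E-G-Bb.
The figure 42 means third inversion — the seventh is in the bass.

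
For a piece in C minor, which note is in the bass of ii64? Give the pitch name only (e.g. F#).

A

ii in C minor has root D; the chord is D-F-A.
The figure 64 means second inversion — the fifth is in the bass.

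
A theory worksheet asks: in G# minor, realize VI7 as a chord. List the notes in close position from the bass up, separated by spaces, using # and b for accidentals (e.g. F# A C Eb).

E G# B D#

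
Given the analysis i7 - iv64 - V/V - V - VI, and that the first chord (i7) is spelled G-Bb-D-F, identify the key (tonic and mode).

i7 is given as G-Bb-D-F — a minor seventh chord with root G.
If G is scale degree 1 and the mode makes that degree carry a minor seventh chord, the tonic is G and the mode is minor.

G minor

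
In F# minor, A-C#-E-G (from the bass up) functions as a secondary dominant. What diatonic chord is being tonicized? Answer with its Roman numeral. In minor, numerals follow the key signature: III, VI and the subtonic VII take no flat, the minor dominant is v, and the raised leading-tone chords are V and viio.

VI

The chord is a dominant seventh chord on A.
A dominant resolves down a perfect fifth: A → D. In F# minor, D is scale degree 6, i.e. VI.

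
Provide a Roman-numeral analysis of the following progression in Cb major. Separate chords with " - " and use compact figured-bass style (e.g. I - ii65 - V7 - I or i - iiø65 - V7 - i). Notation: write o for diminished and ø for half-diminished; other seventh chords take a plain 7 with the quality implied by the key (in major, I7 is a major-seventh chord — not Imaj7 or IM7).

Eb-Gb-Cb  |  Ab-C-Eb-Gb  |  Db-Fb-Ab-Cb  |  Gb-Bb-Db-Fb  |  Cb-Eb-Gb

I6 - V7/ii - ii7 - V7 - I

Eb-Gb-Cb: major triad on Cb = scale degree 1 → I6.
Ab-C-Eb-Gb: a dominant seventh chord on Ab, the applied dominant of ii → V7/ii.
Db-Fb-Ab-Cb has root Db, degree 2 in Cb major, so ii7.
Gb-Bb-Db-Fb: root Gb is the dominant; dominant seventh chord there is V7.
Cb-Eb-Gb: root Cb is the tonic; major triad there is I.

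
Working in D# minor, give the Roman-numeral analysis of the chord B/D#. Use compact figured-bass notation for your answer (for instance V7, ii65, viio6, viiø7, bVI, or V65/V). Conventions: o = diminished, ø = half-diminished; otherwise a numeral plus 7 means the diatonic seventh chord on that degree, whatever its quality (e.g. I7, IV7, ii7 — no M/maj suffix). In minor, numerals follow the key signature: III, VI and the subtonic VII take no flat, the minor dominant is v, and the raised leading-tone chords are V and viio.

VI6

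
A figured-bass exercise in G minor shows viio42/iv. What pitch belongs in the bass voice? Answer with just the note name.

The applied chord viio42/iv is rooted on B: B-D-F-Ab.
The figure 42 means third inversion — the seventh is in the bass.

Ab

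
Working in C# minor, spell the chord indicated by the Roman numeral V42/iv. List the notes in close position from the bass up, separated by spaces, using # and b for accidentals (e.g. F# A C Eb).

The slash means an applied dominant: we want the dominant of iv. In C# minor, iv is F# minor, and its dominant is built on C#.
Building a dominant seventh chord on C# gives C#-E#-G#-B.
With the 42 figure the chord is in third inversion; from the bass B upward in close position it reads B-C#-E#-G#.

B C# E# G#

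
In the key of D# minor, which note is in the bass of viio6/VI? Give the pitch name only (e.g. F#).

The applied chord viio6/VI is rooted on A#: A#-C#-E.
The figure 6 means first inversion — the third is in the bass.

C#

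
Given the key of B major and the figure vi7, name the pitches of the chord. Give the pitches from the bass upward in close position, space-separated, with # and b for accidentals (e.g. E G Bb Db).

G# B D# F#

The numeral's case and figure indicate a minor seventh chord. In B major its root, scale degree 6, is G#.
That chord is spelled G#-B-D#-F#.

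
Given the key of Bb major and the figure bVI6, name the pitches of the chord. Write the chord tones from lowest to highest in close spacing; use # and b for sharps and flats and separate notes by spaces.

bVI6 is a major triad on the lowered sixth degree, borrowed from the parallel minor. In Bb major that root is Gb.
So the chord is Gb-Bb-Db.
With the 6 figure the chord is in first inversion; from the bass Bb upward in close position it reads Bb-Db-Gb.

Bb Db Gb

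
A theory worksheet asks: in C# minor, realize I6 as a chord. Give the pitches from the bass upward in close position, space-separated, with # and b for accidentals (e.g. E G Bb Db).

E# G# C#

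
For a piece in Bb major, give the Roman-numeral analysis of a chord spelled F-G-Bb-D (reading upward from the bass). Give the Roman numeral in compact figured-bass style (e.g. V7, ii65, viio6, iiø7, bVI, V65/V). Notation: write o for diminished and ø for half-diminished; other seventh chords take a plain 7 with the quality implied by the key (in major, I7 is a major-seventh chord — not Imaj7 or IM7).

vi42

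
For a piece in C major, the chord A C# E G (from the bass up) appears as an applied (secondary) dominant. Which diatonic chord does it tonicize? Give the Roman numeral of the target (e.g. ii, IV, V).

ii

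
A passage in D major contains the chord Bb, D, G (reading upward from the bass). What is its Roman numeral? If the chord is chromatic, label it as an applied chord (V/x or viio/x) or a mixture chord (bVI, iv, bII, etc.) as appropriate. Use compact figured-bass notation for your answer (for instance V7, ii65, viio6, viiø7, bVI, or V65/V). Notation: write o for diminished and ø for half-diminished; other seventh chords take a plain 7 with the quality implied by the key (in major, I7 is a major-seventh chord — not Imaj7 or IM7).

iv6

Stacked in thirds the chord is G-Bb-D: a minor triad on G.
G is the fourth degree of D major. This is the minor subdominant, borrowed from the parallel minor.
With Bb in the bass the chord is in first inversion, so the figured bass is 6.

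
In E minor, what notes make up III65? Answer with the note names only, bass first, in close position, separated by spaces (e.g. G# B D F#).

The numeral's case and figure indicate a major seventh chord. In E minor its root, the third degree, is G.
Stacking thirds from G gives G-B-D-F#.
With the 65 figure the chord is in first inversion; from the bass B upward in close position it reads B-D-F#-G.

B D F# G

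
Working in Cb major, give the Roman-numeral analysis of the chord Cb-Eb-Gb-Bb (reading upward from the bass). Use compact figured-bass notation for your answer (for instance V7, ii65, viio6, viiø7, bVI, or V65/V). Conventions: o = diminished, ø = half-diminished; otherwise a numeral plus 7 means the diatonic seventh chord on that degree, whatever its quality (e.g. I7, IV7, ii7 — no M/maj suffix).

Stacked in thirds the chord is Cb-Eb-Gb-Bb: a major seventh chord on Cb.
In Cb major, Cb is the tonic; the diatonic major seventh chord there is I7.

I7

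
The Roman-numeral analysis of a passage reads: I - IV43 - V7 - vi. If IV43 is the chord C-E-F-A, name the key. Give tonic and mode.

C major

The anchor chord is a major seventh chord on F, labeled IV43.
If F is scale degree 4 and the mode makes that degree carry a major seventh chord, the tonic is C and the mode is major.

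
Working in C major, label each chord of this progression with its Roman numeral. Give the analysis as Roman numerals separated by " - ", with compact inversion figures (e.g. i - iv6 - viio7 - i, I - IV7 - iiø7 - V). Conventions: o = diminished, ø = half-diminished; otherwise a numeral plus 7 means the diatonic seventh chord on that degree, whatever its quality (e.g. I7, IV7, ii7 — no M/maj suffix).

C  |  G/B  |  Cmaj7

I - V6 - I7

C has root C, degree 1 in C major, so I.
G/B: root G is the dominant; major triad there is V6.
Cmaj7 has root C, degree 1 in C major, so I7.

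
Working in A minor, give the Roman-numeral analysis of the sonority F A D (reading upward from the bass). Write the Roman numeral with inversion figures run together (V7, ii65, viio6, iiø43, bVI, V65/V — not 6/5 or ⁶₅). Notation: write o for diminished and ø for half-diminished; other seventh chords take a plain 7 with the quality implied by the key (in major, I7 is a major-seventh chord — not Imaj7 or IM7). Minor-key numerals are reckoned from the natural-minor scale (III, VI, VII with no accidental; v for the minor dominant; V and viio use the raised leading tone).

iv6

Stacked in thirds the chord is D-F-A: a minor triad on D.
In A minor, D is the subdominant; the diatonic minor triad there is iv.
With F in the bass the chord is in first inversion, so the figured bass is 6.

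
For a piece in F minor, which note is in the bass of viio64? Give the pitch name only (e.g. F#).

Bb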